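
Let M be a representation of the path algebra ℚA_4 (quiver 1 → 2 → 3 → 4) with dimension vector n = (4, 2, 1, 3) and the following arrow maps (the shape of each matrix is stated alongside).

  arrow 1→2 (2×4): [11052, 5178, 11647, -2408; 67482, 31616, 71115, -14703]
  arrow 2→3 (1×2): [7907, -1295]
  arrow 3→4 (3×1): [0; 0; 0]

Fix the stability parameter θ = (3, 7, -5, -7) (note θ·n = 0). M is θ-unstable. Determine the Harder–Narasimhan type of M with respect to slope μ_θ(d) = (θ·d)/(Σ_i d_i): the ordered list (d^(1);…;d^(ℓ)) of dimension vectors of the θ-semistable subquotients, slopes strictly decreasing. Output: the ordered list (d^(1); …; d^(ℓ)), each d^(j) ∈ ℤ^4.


Barcode: M ≅ I[1,1]^2, I[1,2], I[1,3], I[4,4]^3. HN layers by μ_θ (4 steps, strictly decreasing):
  μ^(1)=7; μ^(2)=3; μ^(3)=5/3; μ^(4)=-7

((0, 1, 0, 0); (3, 0, 0, 0); (1, 1, 1, 0); (0, 0, 0, 3))


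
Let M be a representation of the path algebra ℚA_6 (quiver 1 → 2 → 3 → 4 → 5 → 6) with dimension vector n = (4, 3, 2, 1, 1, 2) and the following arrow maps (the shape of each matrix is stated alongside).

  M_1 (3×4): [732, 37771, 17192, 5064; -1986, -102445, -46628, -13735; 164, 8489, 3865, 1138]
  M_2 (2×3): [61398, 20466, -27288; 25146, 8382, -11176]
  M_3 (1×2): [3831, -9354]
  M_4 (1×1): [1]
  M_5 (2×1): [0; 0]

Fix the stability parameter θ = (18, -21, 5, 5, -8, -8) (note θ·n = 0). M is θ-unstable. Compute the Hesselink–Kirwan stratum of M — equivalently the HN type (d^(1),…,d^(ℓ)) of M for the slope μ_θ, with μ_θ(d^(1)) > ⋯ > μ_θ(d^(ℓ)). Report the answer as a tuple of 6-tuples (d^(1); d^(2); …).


Interval decomposition of M: I[1,1], I[1,2]^2, I[1,5], I[3,3], I[6,6]^2.
HN type (ℓ=5): μ^(1)=18; μ^(2)=5; μ^(3)=2/3; μ^(4)=-3/2; μ^(5)=-8

((1, 0, 0, 0, 0, 0); (0, 0, 1, 0, 0, 0); (0, 0, 1, 1, 1, 0); (3, 3, 0, 0, 0, 0); (0, 0, 0, 0, 0, 2))


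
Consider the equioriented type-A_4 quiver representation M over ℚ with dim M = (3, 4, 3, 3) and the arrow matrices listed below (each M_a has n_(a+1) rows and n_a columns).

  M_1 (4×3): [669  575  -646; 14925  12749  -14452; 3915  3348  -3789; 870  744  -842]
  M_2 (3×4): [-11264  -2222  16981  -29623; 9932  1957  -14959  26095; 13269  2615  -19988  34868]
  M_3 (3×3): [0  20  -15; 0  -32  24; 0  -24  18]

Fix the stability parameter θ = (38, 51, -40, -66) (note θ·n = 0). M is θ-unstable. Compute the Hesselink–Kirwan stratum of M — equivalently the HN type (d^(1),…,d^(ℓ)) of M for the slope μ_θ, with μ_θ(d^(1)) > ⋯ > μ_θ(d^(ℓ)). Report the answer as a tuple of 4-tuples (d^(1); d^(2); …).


Interval decomposition of M: I[1,1], I[1,3], I[1,4], I[2,2], I[2,3], I[4,4]^2.
HN type (ℓ=6): μ^(1)=51; μ^(2)=38; μ^(3)=49/3; μ^(4)=11/2; μ^(5)=-17/4; μ^(6)=-66

((0, 1, 0, 0); (1, 0, 0, 0); (1, 1, 1, 0); (0, 1, 1, 0); (1, 1, 1, 1); (0, 0, 0, 2))


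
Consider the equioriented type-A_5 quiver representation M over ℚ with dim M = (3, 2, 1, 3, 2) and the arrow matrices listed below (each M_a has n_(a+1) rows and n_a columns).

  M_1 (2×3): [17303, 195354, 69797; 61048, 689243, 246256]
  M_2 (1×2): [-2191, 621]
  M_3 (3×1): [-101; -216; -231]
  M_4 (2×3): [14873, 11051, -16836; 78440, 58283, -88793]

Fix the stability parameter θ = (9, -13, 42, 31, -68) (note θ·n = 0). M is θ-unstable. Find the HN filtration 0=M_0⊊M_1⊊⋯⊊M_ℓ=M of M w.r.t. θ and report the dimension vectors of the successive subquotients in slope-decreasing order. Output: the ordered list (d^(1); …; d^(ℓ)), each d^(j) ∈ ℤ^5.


Via rank(M_{q-1}∘⋯∘M_p): M ≅ I[1,1], I[1,2], I[1,5], I[4,4], I[4,5].
μ_θ-semistable layers: μ^(1)=31; μ^(2)=9; μ^(3)=5/3; μ^(4)=-2; μ^(5)=-37/2

((0, 0, 0, 1, 0); (1, 0, 0, 0, 0); (0, 0, 1, 1, 1); (2, 2, 0, 0, 0); (0, 0, 0, 1, 1))


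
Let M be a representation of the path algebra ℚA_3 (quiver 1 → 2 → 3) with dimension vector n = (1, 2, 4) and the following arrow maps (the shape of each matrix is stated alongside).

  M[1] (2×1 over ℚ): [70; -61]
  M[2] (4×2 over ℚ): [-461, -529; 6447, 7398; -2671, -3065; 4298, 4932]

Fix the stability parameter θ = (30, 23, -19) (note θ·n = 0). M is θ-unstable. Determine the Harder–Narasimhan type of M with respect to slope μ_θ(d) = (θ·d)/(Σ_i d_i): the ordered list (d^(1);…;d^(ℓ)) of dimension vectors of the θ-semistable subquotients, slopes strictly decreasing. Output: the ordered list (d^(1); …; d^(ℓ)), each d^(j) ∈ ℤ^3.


Barcode: M ≅ I[1,3], I[2,3], I[3,3]^2. HN layers by μ_θ (3 steps, strictly decreasing):
  μ^(1)=34/3; μ^(2)=2; μ^(3)=-19

((1, 1, 1); (0, 1, 1); (0, 0, 2))


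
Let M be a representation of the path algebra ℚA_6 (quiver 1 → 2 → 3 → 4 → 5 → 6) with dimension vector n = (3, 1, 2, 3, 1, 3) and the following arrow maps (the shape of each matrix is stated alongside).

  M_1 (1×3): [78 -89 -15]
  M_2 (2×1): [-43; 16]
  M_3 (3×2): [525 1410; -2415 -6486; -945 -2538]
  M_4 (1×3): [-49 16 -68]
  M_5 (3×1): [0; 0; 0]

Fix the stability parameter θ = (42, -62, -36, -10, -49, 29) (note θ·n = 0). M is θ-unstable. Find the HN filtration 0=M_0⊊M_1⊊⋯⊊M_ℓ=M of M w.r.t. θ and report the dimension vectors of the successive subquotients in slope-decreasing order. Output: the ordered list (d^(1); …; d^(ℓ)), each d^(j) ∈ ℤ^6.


Via rank(M_{q-1}∘⋯∘M_p): M ≅ I[1,1]^2, I[1,5], I[3,3], I[4,4]^2, I[6,6]^3.
μ_θ-semistable layers: μ^(1)=42; μ^(2)=29; μ^(3)=-10; μ^(4)=-23; μ^(5)=-36

((2, 0, 0, 0, 0, 0); (0, 0, 0, 0, 0, 3); (0, 0, 0, 2, 0, 0); (1, 1, 1, 1, 1, 0); (0, 0, 1, 0, 0, 0))


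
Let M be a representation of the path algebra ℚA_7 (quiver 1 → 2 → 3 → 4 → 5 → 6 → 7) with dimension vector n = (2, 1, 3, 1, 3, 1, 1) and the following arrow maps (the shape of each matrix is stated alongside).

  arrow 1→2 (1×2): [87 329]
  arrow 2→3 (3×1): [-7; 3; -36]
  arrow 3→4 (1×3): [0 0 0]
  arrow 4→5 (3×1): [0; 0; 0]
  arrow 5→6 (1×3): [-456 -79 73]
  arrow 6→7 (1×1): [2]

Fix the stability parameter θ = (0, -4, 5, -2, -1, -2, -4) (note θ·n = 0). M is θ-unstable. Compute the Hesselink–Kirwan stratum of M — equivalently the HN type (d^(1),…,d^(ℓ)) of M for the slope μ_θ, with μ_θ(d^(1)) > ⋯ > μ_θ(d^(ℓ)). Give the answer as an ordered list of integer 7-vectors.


Via rank(M_{q-1}∘⋯∘M_p): M ≅ I[1,1], I[1,3], I[3,3]^2, I[4,4], I[5,5]^2, I[5,7].
μ_θ-semistable layers: μ^(1)=5; μ^(2)=0; μ^(3)=-1; μ^(4)=-2; μ^(5)=-7/3

((0, 0, 3, 0, 0, 0, 0); (1, 0, 0, 0, 0, 0, 0); (0, 0, 0, 0, 2, 0, 0); (1, 1, 0, 1, 0, 0, 0); (0, 0, 0, 0, 1, 1, 1))


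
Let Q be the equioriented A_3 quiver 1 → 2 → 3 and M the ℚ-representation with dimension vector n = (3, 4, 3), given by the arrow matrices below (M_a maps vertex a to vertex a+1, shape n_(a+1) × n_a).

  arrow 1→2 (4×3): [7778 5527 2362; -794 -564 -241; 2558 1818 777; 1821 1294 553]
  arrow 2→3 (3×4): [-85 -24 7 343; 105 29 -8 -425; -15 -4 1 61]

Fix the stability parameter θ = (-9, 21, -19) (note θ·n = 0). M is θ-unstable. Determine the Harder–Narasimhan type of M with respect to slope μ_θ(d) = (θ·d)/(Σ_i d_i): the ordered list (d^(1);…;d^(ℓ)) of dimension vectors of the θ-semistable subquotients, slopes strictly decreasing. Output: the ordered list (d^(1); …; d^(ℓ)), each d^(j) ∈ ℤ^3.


Barcode: M ≅ I[1,2]^2, I[1,3], I[2,3], I[3,3]. HN layers by μ_θ (4 steps, strictly decreasing):
  μ^(1)=21; μ^(2)=1; μ^(3)=-9; μ^(4)=-19

((0, 2, 0); (0, 2, 2); (3, 0, 0); (0, 0, 1))


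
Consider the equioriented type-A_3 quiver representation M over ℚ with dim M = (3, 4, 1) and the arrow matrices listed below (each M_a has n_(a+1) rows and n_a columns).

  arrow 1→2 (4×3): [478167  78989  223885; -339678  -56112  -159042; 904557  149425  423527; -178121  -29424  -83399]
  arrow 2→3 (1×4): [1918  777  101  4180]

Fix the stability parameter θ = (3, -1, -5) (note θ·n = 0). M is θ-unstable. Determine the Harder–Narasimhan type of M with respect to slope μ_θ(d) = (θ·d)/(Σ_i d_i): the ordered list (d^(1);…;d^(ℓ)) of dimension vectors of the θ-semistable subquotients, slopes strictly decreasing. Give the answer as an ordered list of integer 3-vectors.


Barcode: M ≅ I[1,1], I[1,2], I[1,3], I[2,2]^2. HN layers by μ_θ (3 steps, strictly decreasing):
  μ^(1)=3; μ^(2)=1; μ^(3)=-1

((1, 0, 0); (1, 1, 0); (1, 3, 1))


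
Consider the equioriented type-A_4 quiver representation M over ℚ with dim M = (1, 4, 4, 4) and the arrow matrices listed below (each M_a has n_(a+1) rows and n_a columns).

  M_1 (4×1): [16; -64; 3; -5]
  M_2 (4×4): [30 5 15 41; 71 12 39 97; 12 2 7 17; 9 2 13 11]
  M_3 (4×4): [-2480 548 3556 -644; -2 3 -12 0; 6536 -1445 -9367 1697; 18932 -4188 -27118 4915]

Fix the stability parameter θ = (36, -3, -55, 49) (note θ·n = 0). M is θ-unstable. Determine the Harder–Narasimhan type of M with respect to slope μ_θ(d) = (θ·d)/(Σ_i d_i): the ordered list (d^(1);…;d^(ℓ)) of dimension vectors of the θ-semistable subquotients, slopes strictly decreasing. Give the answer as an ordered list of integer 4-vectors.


Barcode: M ≅ I[1,2], I[2,3], I[2,4]^2, I[3,4], I[4,4]. HN layers by μ_θ (4 steps, strictly decreasing):
  μ^(1)=49; μ^(2)=33/2; μ^(3)=-29; μ^(4)=-55

((0, 0, 0, 4); (1, 1, 0, 0); (0, 3, 3, 0); (0, 0, 1, 0))


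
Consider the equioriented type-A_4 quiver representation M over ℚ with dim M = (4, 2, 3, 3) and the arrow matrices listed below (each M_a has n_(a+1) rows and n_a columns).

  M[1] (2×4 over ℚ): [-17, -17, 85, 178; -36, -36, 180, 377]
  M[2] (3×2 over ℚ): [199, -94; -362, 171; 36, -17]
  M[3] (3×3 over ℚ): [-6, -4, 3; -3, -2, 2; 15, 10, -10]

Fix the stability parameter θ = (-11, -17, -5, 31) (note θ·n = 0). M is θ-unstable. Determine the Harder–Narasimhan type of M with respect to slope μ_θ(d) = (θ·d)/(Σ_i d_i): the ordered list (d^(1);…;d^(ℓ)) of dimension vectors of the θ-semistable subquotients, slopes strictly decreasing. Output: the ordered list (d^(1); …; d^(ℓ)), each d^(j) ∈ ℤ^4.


Interval decomposition of M: I[1,1]^2, I[1,4]^2, I[3,3], I[4,4].
HN type (ℓ=4): μ^(1)=31; μ^(2)=-5; μ^(3)=-11; μ^(4)=-14

((0, 0, 0, 3); (0, 0, 3, 0); (2, 0, 0, 0); (2, 2, 0, 0))


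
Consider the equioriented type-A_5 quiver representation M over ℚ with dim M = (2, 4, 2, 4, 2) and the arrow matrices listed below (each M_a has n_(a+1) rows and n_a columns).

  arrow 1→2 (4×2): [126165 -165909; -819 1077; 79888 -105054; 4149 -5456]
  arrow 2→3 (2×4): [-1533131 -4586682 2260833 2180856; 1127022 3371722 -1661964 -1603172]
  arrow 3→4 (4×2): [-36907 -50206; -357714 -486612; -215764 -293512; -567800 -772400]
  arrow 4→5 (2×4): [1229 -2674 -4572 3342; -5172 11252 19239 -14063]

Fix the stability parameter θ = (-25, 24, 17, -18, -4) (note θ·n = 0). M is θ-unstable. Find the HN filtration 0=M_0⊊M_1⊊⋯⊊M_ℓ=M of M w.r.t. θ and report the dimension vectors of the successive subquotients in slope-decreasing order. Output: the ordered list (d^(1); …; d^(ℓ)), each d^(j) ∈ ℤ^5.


Via rank(M_{q-1}∘⋯∘M_p): M ≅ I[1,2], I[1,5], I[2,2], I[2,3], I[4,4]^2, I[4,5].
μ_θ-semistable layers: μ^(1)=24; μ^(2)=41/2; μ^(3)=19/4; μ^(4)=-4; μ^(5)=-18; μ^(6)=-25

((0, 2, 0, 0, 0); (0, 1, 1, 0, 0); (0, 1, 1, 1, 1); (0, 0, 0, 0, 1); (0, 0, 0, 3, 0); (2, 0, 0, 0, 0))


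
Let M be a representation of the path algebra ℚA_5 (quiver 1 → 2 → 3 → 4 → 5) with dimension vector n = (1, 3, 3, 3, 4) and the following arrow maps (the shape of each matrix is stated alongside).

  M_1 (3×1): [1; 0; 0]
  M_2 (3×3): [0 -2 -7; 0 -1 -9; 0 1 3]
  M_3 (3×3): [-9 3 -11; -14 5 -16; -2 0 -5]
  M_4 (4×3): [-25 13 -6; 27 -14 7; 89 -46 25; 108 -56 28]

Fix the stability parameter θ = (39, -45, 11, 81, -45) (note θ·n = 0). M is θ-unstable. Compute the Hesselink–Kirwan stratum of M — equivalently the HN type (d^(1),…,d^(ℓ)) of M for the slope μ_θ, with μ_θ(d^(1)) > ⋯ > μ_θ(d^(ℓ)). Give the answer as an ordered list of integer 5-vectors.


Barcode: M ≅ I[1,2], I[2,4], I[2,5], I[3,5], I[5,5]^2. HN layers by μ_θ (5 steps, strictly decreasing):
  μ^(1)=81; μ^(2)=18; μ^(3)=11; μ^(4)=-3; μ^(5)=-45

((0, 0, 0, 1, 0); (0, 0, 0, 2, 2); (0, 0, 3, 0, 0); (1, 1, 0, 0, 0); (0, 2, 0, 0, 2))


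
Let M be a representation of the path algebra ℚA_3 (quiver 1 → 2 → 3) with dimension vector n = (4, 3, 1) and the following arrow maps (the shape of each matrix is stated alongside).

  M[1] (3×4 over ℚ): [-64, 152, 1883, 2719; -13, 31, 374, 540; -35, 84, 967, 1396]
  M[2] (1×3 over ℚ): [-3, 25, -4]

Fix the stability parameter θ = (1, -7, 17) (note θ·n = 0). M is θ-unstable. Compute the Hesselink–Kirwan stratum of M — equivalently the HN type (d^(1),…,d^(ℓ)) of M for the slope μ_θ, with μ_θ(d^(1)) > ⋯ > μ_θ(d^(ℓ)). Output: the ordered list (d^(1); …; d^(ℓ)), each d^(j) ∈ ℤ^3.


Interval decomposition of M: I[1,1], I[1,2]^2, I[1,3].
HN type (ℓ=3): μ^(1)=17; μ^(2)=1; μ^(3)=-3

((0, 0, 1); (1, 0, 0); (3, 3, 0))


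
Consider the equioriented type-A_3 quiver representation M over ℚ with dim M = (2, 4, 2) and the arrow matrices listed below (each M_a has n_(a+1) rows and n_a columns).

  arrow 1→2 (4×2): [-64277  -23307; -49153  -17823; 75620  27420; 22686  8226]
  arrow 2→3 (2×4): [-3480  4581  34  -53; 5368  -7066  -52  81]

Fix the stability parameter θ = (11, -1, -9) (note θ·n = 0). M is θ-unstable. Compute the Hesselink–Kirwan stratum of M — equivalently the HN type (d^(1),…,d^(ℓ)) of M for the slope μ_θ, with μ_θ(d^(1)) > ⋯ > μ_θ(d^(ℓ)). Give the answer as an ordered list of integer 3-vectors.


Interval decomposition of M: I[1,1], I[1,3], I[2,2]^2, I[2,3].
HN type (ℓ=4): μ^(1)=11; μ^(2)=1/3; μ^(3)=-1; μ^(4)=-5

((1, 0, 0); (1, 1, 1); (0, 2, 0); (0, 1, 1))


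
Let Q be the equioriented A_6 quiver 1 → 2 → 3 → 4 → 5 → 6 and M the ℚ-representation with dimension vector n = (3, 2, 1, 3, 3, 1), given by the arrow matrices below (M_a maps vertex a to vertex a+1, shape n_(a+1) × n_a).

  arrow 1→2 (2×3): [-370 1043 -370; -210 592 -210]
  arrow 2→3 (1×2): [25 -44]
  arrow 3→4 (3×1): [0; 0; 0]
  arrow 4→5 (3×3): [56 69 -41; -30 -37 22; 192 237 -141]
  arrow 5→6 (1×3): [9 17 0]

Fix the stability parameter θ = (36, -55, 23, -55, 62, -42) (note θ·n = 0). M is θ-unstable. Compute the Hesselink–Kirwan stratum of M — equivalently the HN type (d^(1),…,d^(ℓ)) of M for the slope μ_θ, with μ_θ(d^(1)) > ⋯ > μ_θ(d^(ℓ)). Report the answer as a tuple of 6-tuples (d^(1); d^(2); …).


Interval decomposition of M: I[1,1], I[1,2], I[1,3], I[4,4], I[4,5], I[4,6], I[5,5].
HN type (ℓ=6): μ^(1)=62; μ^(2)=36; μ^(3)=23; μ^(4)=10; μ^(5)=-19/2; μ^(6)=-55

((0, 0, 0, 0, 2, 0); (1, 0, 0, 0, 0, 0); (0, 0, 1, 0, 0, 0); (0, 0, 0, 0, 1, 1); (2, 2, 0, 0, 0, 0); (0, 0, 0, 3, 0, 0))


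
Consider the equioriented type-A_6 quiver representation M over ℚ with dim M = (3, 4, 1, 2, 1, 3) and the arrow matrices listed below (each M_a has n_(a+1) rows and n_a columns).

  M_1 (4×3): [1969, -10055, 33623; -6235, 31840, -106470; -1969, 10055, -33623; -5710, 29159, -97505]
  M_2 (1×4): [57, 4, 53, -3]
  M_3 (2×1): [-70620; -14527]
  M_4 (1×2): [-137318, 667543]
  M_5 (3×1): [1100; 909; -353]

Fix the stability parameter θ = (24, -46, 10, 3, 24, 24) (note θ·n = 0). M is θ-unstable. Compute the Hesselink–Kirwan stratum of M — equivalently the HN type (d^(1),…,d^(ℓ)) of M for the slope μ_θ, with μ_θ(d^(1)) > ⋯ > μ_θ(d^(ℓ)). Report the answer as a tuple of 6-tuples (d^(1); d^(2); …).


Via rank(M_{q-1}∘⋯∘M_p): M ≅ I[1,1], I[1,2], I[1,6], I[2,2]^2, I[4,4], I[6,6]^2.
μ_θ-semistable layers: μ^(1)=24; μ^(2)=13/2; μ^(3)=3; μ^(4)=-11; μ^(5)=-46

((1, 0, 0, 0, 1, 3); (0, 0, 1, 1, 0, 0); (0, 0, 0, 1, 0, 0); (2, 2, 0, 0, 0, 0); (0, 2, 0, 0, 0, 0))


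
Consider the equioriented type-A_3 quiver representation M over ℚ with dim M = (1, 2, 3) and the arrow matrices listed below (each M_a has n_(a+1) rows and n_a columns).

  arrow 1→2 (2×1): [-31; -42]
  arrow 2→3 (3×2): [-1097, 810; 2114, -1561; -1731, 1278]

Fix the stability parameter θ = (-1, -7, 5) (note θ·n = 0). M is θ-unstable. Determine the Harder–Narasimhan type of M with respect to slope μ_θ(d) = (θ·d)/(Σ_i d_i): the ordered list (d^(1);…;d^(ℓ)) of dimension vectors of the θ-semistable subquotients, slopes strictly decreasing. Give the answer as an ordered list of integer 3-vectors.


Interval decomposition of M: I[1,3], I[2,3], I[3,3].
HN type (ℓ=3): μ^(1)=5; μ^(2)=-4; μ^(3)=-7

((0, 0, 3); (1, 1, 0); (0, 1, 0))


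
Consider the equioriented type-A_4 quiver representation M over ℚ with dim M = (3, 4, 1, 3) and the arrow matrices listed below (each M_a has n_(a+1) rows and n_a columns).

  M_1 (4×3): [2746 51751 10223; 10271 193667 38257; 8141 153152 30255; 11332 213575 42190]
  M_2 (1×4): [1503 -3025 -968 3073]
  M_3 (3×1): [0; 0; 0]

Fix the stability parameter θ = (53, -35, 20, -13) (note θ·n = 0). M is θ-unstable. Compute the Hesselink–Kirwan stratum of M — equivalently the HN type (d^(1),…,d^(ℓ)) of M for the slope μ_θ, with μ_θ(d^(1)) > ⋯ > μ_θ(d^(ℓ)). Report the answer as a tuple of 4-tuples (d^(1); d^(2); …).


Barcode: M ≅ I[1,2]^2, I[1,3], I[2,2], I[4,4]^3. HN layers by μ_θ (4 steps, strictly decreasing):
  μ^(1)=20; μ^(2)=9; μ^(3)=-13; μ^(4)=-35

((0, 0, 1, 0); (3, 3, 0, 0); (0, 0, 0, 3); (0, 1, 0, 0))


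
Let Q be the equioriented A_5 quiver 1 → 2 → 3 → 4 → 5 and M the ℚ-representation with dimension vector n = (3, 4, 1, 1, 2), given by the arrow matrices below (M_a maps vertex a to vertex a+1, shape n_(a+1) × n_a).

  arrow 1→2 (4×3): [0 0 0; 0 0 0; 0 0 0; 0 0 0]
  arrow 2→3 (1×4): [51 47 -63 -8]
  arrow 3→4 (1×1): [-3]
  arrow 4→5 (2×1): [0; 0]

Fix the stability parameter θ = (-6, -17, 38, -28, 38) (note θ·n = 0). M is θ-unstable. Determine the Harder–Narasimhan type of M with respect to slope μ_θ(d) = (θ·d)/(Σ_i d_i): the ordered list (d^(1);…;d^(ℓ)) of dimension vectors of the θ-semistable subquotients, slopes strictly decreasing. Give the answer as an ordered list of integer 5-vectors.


Interval decomposition of M: I[1,1]^3, I[2,2]^3, I[2,4], I[5,5]^2.
HN type (ℓ=4): μ^(1)=38; μ^(2)=5; μ^(3)=-6; μ^(4)=-17

((0, 0, 0, 0, 2); (0, 0, 1, 1, 0); (3, 0, 0, 0, 0); (0, 4, 0, 0, 0))


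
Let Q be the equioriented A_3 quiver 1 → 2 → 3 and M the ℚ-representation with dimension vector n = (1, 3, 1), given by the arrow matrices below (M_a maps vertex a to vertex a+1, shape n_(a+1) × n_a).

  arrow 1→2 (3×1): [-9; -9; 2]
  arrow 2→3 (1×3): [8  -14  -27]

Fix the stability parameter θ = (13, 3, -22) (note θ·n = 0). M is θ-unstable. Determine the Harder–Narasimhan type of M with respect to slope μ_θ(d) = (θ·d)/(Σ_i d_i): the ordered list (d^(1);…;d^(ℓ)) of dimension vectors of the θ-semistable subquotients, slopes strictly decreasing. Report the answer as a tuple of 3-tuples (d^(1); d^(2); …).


Interval decomposition of M: I[1,2], I[2,2], I[2,3].
HN type (ℓ=3): μ^(1)=8; μ^(2)=3; μ^(3)=-19/2

((1, 1, 0); (0, 1, 0); (0, 1, 1))


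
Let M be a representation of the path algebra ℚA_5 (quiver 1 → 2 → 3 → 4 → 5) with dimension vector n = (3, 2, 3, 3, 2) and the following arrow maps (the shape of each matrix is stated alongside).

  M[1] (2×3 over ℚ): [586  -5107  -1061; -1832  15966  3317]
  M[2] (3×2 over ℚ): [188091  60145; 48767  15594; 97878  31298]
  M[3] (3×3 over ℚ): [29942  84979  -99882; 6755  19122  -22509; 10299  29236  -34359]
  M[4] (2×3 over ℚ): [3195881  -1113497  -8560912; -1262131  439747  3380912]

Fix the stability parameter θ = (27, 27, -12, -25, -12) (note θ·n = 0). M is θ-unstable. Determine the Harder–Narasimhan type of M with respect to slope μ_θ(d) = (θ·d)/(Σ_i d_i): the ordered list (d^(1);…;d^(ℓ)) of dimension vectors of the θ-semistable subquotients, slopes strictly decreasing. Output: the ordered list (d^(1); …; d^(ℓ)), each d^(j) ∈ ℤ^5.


Interval decomposition of M: I[1,1], I[1,4], I[1,5], I[3,4], I[5,5].
HN type (ℓ=5): μ^(1)=27; μ^(2)=17/4; μ^(3)=1; μ^(4)=-12; μ^(5)=-37/2

((1, 0, 0, 0, 0); (1, 1, 1, 1, 0); (1, 1, 1, 1, 1); (0, 0, 0, 0, 1); (0, 0, 1, 1, 0))


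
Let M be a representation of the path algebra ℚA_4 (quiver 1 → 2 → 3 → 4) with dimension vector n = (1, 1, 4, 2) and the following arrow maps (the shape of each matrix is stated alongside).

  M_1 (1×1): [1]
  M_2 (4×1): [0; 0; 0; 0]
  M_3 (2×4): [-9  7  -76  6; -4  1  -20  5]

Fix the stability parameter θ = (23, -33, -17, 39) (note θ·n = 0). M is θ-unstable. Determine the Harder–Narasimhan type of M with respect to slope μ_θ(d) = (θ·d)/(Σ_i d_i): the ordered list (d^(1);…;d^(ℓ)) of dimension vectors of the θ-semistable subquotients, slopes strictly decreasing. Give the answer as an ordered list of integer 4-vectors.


Barcode: M ≅ I[1,2], I[3,3]^2, I[3,4]^2. HN layers by μ_θ (3 steps, strictly decreasing):
  μ^(1)=39; μ^(2)=-5; μ^(3)=-17

((0, 0, 0, 2); (1, 1, 0, 0); (0, 0, 4, 0))


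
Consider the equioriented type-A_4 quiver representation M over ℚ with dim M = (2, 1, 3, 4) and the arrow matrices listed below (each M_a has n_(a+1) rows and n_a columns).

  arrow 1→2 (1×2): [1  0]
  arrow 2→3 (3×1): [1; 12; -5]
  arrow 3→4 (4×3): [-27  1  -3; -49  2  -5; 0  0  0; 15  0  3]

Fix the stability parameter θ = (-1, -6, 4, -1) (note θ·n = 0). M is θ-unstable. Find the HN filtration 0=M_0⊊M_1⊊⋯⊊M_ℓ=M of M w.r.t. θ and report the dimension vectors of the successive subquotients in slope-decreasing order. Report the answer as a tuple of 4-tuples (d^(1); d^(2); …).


Via rank(M_{q-1}∘⋯∘M_p): M ≅ I[1,1], I[1,3], I[3,4]^2, I[4,4]^2.
μ_θ-semistable layers: μ^(1)=4; μ^(2)=3/2; μ^(3)=-1; μ^(4)=-7/2

((0, 0, 1, 0); (0, 0, 2, 2); (1, 0, 0, 2); (1, 1, 0, 0))


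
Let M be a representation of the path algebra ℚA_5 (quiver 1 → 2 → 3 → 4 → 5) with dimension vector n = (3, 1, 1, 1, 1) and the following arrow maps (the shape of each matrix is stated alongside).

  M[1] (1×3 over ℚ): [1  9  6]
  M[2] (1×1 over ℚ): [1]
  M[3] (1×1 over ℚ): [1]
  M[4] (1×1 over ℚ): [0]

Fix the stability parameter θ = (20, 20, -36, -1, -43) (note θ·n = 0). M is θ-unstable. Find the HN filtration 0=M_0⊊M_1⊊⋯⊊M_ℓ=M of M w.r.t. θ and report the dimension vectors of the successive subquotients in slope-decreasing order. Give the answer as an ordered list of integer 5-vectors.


Via rank(M_{q-1}∘⋯∘M_p): M ≅ I[1,1]^2, I[1,4], I[5,5].
μ_θ-semistable layers: μ^(1)=20; μ^(2)=3/4; μ^(3)=-43

((2, 0, 0, 0, 0); (1, 1, 1, 1, 0); (0, 0, 0, 0, 1))


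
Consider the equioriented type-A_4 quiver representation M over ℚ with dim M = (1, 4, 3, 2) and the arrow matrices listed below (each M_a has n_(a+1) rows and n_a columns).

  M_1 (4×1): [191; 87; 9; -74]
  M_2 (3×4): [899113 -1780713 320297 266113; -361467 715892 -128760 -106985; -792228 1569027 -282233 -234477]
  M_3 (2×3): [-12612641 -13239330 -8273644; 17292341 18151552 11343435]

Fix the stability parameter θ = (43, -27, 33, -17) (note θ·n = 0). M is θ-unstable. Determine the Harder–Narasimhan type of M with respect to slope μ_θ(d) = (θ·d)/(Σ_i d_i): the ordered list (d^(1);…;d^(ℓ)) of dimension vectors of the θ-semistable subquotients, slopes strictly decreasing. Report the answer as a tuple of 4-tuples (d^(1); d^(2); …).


Via rank(M_{q-1}∘⋯∘M_p): M ≅ I[1,4], I[2,2], I[2,3], I[2,4].
μ_θ-semistable layers: μ^(1)=33; μ^(2)=8; μ^(3)=-27

((0, 0, 1, 0); (1, 1, 2, 2); (0, 3, 0, 0))


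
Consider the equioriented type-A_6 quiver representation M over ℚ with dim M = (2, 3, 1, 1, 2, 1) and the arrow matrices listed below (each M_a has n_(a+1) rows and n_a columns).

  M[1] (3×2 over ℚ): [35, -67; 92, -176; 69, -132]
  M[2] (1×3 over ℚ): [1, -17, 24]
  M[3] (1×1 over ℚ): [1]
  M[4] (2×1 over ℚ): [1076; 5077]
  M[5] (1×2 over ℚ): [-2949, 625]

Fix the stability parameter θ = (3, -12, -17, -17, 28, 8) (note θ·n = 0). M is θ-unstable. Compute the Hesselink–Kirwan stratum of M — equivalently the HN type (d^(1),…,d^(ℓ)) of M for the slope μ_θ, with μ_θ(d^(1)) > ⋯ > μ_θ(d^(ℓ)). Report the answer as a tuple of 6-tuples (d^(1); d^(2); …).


Interval decomposition of M: I[1,2], I[1,6], I[2,2], I[5,5].
HN type (ℓ=5): μ^(1)=28; μ^(2)=18; μ^(3)=-9/2; μ^(4)=-43/4; μ^(5)=-12

((0, 0, 0, 0, 1, 0); (0, 0, 0, 0, 1, 1); (1, 1, 0, 0, 0, 0); (1, 1, 1, 1, 0, 0); (0, 1, 0, 0, 0, 0))


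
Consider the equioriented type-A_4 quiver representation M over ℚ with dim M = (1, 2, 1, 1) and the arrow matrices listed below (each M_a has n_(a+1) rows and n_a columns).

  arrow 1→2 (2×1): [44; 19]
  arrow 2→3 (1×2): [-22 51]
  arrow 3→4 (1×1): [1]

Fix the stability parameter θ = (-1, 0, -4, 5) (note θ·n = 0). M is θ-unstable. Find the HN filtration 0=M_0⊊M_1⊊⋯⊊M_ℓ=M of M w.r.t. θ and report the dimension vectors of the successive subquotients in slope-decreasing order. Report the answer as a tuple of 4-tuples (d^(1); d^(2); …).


Interval decomposition of M: I[1,4], I[2,2].
HN type (ℓ=3): μ^(1)=5; μ^(2)=0; μ^(3)=-5/3

((0, 0, 0, 1); (0, 1, 0, 0); (1, 1, 1, 0))


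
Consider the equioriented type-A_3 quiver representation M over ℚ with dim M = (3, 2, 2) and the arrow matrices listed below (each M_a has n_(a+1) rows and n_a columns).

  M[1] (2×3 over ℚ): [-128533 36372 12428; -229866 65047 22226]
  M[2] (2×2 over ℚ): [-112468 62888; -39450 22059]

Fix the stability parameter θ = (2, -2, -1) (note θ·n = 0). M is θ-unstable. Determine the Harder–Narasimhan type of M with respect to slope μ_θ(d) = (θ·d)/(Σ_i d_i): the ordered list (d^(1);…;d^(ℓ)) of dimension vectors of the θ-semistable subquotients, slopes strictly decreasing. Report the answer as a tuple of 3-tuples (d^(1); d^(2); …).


Via rank(M_{q-1}∘⋯∘M_p): M ≅ I[1,1], I[1,3]^2.
μ_θ-semistable layers: μ^(1)=2; μ^(2)=-1/3

((1, 0, 0); (2, 2, 2))


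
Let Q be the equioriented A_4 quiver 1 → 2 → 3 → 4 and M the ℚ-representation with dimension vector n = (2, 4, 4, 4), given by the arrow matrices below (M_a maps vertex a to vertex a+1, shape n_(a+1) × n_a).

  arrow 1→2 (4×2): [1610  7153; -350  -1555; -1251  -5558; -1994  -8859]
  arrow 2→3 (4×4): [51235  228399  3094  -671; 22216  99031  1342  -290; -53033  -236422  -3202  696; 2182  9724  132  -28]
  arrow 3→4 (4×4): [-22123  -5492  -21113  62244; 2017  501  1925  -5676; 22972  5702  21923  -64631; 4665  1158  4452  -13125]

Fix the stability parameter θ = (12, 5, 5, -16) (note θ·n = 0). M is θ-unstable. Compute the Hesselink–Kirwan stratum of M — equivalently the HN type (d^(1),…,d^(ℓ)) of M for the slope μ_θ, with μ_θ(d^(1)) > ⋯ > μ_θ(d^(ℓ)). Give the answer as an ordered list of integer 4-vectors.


Interval decomposition of M: I[1,4]^2, I[2,2], I[2,4], I[3,3], I[4,4].
HN type (ℓ=4): μ^(1)=5; μ^(2)=3/2; μ^(3)=-2; μ^(4)=-16

((0, 1, 1, 0); (2, 2, 2, 2); (0, 1, 1, 1); (0, 0, 0, 1))


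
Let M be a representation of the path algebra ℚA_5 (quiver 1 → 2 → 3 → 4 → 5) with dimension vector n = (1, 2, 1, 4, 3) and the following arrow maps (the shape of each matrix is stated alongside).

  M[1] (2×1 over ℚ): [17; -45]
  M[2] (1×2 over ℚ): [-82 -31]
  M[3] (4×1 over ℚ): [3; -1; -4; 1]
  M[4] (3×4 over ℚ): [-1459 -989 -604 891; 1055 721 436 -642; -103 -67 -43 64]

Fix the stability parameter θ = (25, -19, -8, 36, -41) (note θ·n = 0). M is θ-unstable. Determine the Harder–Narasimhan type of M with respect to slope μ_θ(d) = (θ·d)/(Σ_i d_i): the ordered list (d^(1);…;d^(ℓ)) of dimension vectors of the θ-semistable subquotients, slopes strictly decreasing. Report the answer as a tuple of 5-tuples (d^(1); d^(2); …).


Via rank(M_{q-1}∘⋯∘M_p): M ≅ I[1,5], I[2,2], I[4,4], I[4,5]^2.
μ_θ-semistable layers: μ^(1)=36; μ^(2)=-7/5; μ^(3)=-5/2; μ^(4)=-19

((0, 0, 0, 1, 0); (1, 1, 1, 1, 1); (0, 0, 0, 2, 2); (0, 1, 0, 0, 0))


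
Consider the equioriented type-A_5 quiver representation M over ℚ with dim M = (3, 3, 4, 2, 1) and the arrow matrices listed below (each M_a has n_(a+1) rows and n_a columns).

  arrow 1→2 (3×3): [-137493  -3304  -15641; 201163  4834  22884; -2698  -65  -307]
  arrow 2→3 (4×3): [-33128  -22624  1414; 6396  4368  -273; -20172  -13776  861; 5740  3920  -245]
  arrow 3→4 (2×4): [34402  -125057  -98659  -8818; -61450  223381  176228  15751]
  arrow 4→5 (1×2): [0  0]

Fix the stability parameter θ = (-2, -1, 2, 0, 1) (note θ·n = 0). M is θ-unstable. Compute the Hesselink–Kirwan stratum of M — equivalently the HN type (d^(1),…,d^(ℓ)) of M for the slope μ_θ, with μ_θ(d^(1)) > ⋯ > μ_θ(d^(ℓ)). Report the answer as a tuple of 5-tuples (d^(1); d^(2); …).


Barcode: M ≅ I[1,2]^2, I[1,3], I[3,3], I[3,4]^2, I[5,5]. HN layers by μ_θ (4 steps, strictly decreasing):
  μ^(1)=2; μ^(2)=1; μ^(3)=-1; μ^(4)=-2

((0, 0, 2, 0, 0); (0, 0, 2, 2, 1); (0, 3, 0, 0, 0); (3, 0, 0, 0, 0))


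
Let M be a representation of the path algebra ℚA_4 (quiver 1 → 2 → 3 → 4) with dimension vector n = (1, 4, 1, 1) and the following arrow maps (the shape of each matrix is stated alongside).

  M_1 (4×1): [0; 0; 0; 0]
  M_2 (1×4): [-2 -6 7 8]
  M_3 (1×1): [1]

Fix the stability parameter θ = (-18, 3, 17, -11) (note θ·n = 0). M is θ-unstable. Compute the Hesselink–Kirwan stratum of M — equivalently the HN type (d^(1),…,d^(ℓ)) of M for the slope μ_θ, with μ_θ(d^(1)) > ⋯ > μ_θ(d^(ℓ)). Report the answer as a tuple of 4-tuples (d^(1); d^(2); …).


Via rank(M_{q-1}∘⋯∘M_p): M ≅ I[1,1], I[2,2]^3, I[2,4].
μ_θ-semistable layers: μ^(1)=3; μ^(2)=-18

((0, 4, 1, 1); (1, 0, 0, 0))


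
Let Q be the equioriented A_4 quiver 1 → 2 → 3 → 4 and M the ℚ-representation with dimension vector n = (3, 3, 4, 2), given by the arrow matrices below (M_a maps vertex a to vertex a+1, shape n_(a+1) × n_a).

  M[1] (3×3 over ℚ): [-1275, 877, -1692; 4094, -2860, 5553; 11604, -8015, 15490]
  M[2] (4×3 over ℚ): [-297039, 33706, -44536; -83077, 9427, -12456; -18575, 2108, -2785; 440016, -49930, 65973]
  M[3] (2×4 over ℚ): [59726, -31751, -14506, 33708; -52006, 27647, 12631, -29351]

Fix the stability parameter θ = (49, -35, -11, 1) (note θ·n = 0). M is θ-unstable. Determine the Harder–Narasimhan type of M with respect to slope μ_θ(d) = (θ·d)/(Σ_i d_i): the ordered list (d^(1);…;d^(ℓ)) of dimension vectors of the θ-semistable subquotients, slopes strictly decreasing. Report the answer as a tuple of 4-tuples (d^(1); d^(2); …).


Via rank(M_{q-1}∘⋯∘M_p): M ≅ I[1,3], I[1,4]^2, I[3,3].
μ_θ-semistable layers: μ^(1)=1; μ^(2)=-11

((3, 3, 3, 2); (0, 0, 1, 0))


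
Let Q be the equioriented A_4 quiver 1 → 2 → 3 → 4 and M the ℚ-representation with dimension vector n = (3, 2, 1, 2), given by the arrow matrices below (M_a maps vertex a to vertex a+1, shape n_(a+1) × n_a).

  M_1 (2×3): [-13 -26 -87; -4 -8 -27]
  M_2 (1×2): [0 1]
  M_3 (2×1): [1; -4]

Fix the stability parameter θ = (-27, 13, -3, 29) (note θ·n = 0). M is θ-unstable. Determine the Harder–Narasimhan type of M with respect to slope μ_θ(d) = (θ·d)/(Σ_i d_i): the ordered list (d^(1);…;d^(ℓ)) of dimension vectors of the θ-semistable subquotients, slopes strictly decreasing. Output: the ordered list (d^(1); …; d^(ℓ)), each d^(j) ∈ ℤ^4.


Barcode: M ≅ I[1,1], I[1,2], I[1,4], I[4,4]. HN layers by μ_θ (4 steps, strictly decreasing):
  μ^(1)=29; μ^(2)=13; μ^(3)=5; μ^(4)=-27

((0, 0, 0, 2); (0, 1, 0, 0); (0, 1, 1, 0); (3, 0, 0, 0))


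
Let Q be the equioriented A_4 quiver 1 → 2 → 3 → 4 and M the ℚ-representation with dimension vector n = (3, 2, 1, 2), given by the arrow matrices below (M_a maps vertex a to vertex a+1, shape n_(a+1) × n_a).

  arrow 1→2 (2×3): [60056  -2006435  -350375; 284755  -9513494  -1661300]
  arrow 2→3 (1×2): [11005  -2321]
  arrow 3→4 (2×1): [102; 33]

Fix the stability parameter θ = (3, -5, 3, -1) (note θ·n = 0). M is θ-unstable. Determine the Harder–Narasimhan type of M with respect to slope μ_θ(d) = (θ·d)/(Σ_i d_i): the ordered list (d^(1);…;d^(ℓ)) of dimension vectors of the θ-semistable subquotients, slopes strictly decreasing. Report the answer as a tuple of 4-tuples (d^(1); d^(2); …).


Barcode: M ≅ I[1,1], I[1,2], I[1,4], I[4,4]. HN layers by μ_θ (3 steps, strictly decreasing):
  μ^(1)=3; μ^(2)=1; μ^(3)=-1

((1, 0, 0, 0); (0, 0, 1, 1); (2, 2, 0, 1))


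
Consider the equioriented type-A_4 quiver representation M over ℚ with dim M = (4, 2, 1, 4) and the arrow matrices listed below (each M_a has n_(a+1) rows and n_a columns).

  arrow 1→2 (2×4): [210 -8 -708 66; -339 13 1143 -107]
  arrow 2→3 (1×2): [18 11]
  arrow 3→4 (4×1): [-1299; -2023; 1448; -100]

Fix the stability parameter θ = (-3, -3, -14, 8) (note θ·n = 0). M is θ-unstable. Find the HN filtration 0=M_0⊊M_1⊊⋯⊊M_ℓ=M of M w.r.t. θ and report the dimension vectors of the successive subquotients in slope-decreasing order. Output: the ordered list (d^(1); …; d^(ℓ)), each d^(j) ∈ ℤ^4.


Via rank(M_{q-1}∘⋯∘M_p): M ≅ I[1,1]^2, I[1,2], I[1,4], I[4,4]^3.
μ_θ-semistable layers: μ^(1)=8; μ^(2)=-3; μ^(3)=-20/3

((0, 0, 0, 4); (3, 1, 0, 0); (1, 1, 1, 0))


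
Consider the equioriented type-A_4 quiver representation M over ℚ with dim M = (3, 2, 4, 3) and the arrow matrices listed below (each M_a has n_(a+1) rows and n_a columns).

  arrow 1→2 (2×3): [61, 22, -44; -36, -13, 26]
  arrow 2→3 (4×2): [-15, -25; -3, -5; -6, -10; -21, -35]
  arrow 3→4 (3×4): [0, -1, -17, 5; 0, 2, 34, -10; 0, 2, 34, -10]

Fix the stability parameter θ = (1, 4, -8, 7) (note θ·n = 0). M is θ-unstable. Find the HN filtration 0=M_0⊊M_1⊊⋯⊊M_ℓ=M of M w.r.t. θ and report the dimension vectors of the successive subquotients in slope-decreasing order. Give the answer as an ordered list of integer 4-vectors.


Via rank(M_{q-1}∘⋯∘M_p): M ≅ I[1,1], I[1,2], I[1,3], I[3,3]^2, I[3,4], I[4,4]^2.
μ_θ-semistable layers: μ^(1)=7; μ^(2)=4; μ^(3)=1; μ^(4)=-1; μ^(5)=-8

((0, 0, 0, 3); (0, 1, 0, 0); (2, 0, 0, 0); (1, 1, 1, 0); (0, 0, 3, 0))


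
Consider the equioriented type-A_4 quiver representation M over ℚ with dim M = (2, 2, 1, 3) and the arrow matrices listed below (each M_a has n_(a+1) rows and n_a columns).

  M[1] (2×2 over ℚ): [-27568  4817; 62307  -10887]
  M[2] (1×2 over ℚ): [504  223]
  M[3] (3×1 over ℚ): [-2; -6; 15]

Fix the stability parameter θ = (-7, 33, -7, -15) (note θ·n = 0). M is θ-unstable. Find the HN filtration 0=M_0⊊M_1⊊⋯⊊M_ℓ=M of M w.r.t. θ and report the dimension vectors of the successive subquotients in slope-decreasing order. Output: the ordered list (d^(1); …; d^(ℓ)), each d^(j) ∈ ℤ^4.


Via rank(M_{q-1}∘⋯∘M_p): M ≅ I[1,2], I[1,4], I[4,4]^2.
μ_θ-semistable layers: μ^(1)=33; μ^(2)=11/3; μ^(3)=-7; μ^(4)=-15

((0, 1, 0, 0); (0, 1, 1, 1); (2, 0, 0, 0); (0, 0, 0, 2))


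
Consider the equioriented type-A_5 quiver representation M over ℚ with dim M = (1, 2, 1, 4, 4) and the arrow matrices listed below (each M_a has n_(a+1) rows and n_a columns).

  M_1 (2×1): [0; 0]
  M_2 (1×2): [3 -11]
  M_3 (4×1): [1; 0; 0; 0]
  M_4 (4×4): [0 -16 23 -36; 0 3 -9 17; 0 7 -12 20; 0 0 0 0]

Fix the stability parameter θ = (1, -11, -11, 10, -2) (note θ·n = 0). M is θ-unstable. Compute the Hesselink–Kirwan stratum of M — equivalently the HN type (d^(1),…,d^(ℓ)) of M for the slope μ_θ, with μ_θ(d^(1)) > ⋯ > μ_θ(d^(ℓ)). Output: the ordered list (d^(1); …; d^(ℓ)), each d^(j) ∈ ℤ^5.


Interval decomposition of M: I[1,1], I[2,2], I[2,4], I[4,5]^3, I[5,5].
HN type (ℓ=5): μ^(1)=10; μ^(2)=4; μ^(3)=1; μ^(4)=-2; μ^(5)=-11

((0, 0, 0, 1, 0); (0, 0, 0, 3, 3); (1, 0, 0, 0, 0); (0, 0, 0, 0, 1); (0, 2, 1, 0, 0))


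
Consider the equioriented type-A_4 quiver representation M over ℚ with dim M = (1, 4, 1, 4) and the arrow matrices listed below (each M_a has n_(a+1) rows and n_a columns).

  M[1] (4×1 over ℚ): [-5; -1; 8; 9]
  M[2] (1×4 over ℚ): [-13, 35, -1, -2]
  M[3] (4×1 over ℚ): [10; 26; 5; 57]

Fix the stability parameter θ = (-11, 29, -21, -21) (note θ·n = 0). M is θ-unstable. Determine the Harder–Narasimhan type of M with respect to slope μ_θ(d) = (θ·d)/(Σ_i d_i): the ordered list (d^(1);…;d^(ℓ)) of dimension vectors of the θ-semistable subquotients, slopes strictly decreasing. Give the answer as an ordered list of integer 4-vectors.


Barcode: M ≅ I[1,4], I[2,2]^3, I[4,4]^3. HN layers by μ_θ (4 steps, strictly decreasing):
  μ^(1)=29; μ^(2)=-13/3; μ^(3)=-11; μ^(4)=-21

((0, 3, 0, 0); (0, 1, 1, 1); (1, 0, 0, 0); (0, 0, 0, 3))


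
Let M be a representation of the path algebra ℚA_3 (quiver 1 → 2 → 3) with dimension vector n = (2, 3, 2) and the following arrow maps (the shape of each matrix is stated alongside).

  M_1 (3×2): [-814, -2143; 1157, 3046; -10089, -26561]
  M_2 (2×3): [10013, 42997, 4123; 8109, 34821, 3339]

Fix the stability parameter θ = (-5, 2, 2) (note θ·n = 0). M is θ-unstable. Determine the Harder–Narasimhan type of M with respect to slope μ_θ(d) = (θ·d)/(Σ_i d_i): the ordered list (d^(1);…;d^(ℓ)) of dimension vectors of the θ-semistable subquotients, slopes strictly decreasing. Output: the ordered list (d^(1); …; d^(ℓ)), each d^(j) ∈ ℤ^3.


Interval decomposition of M: I[1,2]^2, I[2,3], I[3,3].
HN type (ℓ=2): μ^(1)=2; μ^(2)=-5

((0, 3, 2); (2, 0, 0))


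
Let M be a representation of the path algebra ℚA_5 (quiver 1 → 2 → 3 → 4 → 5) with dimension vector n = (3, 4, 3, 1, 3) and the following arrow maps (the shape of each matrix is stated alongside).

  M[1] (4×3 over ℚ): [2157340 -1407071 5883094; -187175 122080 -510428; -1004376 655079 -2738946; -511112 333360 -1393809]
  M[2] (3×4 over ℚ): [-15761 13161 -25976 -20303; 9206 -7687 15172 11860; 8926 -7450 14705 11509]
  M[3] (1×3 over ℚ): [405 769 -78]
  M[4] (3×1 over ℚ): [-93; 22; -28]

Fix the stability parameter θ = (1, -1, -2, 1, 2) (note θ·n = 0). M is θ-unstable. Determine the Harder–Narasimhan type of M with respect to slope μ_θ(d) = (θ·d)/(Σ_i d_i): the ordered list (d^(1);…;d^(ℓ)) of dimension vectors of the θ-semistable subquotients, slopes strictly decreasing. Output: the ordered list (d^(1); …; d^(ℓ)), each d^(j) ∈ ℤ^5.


Barcode: M ≅ I[1,2], I[1,3], I[1,5], I[2,3], I[5,5]^2. HN layers by μ_θ (5 steps, strictly decreasing):
  μ^(1)=2; μ^(2)=1; μ^(3)=0; μ^(4)=-2/3; μ^(5)=-3/2

((0, 0, 0, 0, 3); (0, 0, 0, 1, 0); (1, 1, 0, 0, 0); (2, 2, 2, 0, 0); (0, 1, 1, 0, 0))


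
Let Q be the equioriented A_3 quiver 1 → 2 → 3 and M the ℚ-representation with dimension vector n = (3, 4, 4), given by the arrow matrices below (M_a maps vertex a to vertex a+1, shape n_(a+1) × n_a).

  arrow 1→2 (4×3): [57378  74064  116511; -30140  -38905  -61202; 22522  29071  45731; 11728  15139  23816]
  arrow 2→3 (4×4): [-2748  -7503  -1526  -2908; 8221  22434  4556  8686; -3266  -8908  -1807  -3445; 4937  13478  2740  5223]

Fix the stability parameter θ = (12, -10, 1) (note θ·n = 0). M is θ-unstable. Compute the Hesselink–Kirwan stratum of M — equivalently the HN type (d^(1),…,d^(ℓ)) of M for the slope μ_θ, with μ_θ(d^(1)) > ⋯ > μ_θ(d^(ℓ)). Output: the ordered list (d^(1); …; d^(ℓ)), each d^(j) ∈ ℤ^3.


Interval decomposition of M: I[1,1], I[1,3]^2, I[2,3]^2.
HN type (ℓ=3): μ^(1)=12; μ^(2)=1; μ^(3)=-10

((1, 0, 0); (2, 2, 4); (0, 2, 0))


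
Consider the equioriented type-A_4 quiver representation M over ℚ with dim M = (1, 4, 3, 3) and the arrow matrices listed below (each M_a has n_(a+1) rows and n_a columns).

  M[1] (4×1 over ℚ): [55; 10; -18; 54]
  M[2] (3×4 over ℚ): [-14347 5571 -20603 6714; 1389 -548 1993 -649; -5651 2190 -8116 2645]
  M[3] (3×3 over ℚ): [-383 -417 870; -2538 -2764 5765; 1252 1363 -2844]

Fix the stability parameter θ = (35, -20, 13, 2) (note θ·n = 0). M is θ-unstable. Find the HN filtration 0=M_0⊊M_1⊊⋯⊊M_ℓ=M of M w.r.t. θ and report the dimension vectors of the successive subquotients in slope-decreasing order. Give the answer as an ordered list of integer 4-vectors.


Barcode: M ≅ I[1,4], I[2,2], I[2,4]^2. HN layers by μ_θ (2 steps, strictly decreasing):
  μ^(1)=15/2; μ^(2)=-20

((1, 1, 3, 3); (0, 3, 0, 0))
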